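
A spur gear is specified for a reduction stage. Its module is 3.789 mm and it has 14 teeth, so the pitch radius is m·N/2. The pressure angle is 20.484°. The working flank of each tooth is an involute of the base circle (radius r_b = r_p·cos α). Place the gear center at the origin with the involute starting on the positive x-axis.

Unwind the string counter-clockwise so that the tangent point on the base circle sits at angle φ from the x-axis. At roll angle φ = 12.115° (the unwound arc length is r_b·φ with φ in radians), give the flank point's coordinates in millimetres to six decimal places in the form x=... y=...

pitch radius r_p = m·N/2 = 3.789·14/2 = 26.523000
base radius r_b = r_p·cos α = 26.523000·cos 20.484° = 24.845949
roll angle φ = 12.115° = 0.21144664 rad
x = r_b·(cos φ + φ·sin φ) = 24.845949·(0.97772833 + 0.21144664·0.20987454) = 25.395184
y = r_b·(sin φ − φ·cos φ) = 24.845949·(0.20987454 − 0.21144664·0.97772833) = 0.077946

x=25.395184 y=0.077946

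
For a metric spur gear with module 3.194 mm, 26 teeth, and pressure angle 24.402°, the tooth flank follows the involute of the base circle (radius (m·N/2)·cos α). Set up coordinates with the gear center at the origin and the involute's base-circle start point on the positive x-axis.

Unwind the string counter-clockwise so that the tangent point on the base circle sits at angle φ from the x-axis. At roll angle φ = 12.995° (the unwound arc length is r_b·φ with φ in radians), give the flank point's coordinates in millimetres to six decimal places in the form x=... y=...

pitch radius r_p = m·N/2 = 3.194·26/2 = 41.522000
base radius r_b = r_p·cos α = 41.522000·cos 24.402° = 37.812808
roll angle φ = 12.995° = 0.22680554 rad
x = r_b·(cos φ + φ·sin φ) = 37.812808·(0.97438969 + 0.22680554·0.22486602) = 38.772896
y = r_b·(sin φ − φ·cos φ) = 37.812808·(0.22486602 − 0.22680554·0.97438969) = 0.146300

x=38.772896 y=0.146300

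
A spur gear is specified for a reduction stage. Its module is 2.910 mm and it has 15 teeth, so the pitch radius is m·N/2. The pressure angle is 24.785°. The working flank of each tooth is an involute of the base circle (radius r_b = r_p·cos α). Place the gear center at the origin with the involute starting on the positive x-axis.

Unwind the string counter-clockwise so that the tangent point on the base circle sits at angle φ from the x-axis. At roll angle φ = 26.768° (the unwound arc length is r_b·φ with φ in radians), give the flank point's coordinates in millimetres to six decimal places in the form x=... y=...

pitch radius r_p = m·N/2 = 2.910·15/2 = 21.825000
base radius r_b = r_p·cos α = 21.825000·cos 24.785° = 19.814639
roll angle φ = 26.768° = 0.46718973 rad
x = r_b·(cos φ + φ·sin φ) = 19.814639·(0.89283750 + 0.46718973·0.45037896) = 21.860499
y = r_b·(sin φ − φ·cos φ) = 19.814639·(0.45037896 − 0.46718973·0.89283750) = 0.658925

x=21.860499 y=0.658925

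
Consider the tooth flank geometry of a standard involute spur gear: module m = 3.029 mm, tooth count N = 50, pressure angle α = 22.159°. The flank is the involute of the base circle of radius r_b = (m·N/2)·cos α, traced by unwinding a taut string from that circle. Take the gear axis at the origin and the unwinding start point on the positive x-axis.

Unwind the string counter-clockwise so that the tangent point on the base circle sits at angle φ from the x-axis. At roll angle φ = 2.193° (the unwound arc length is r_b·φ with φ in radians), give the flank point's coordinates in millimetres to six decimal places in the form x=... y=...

pitch radius r_p = m·N/2 = 3.029·50/2 = 75.725000
base radius r_b = r_p·cos α = 75.725000·cos 22.159° = 70.132006
roll angle φ = 2.193° = 0.03827507 rad
x = r_b·(cos φ + φ·sin φ) = 70.132006·(0.99926760 + 0.03827507·0.03826573) = 70.183359
y = r_b·(sin φ − φ·cos φ) = 70.132006·(0.03826573 − 0.03827507·0.99926760) = 0.001311

x=70.183359 y=0.001311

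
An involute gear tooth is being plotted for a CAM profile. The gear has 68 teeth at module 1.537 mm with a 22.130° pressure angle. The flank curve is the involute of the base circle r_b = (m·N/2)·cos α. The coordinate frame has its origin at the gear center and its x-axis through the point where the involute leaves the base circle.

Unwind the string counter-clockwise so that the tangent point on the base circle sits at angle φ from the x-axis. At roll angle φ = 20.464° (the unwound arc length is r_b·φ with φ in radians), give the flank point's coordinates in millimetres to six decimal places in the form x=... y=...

pitch radius r_p = m·N/2 = 1.537·68/2 = 52.258000
base radius r_b = r_p·cos α = 52.258000·cos 22.130° = 48.408232
roll angle φ = 20.464° = 0.35716418 rad
x = r_b·(cos φ + φ·sin φ) = 48.408232·(0.93689205 + 0.35716418·0.34961878) = 51.398087
y = r_b·(sin φ − φ·cos φ) = 48.408232·(0.34961878 − 0.35716418·0.93689205) = 0.725858

x=51.398087 y=0.725858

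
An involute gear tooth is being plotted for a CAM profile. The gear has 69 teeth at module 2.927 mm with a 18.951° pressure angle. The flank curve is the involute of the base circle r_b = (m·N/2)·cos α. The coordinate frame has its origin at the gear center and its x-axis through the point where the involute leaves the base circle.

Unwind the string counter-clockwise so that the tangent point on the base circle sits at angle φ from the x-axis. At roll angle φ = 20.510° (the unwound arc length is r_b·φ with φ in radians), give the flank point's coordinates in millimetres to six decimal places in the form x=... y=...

pitch radius r_p = m·N/2 = 2.927·69/2 = 100.981500
base radius r_b = r_p·cos α = 100.981500·cos 18.951° = 95.507965
roll angle φ = 20.510° = 0.35796703 rad
x = r_b·(cos φ + φ·sin φ) = 95.507965·(0.93661105 + 0.35796703·0.35037086) = 101.432541
y = r_b·(sin φ − φ·cos φ) = 95.507965·(0.35037086 − 0.35796703·0.93661105) = 1.441691

x=101.432541 y=1.441691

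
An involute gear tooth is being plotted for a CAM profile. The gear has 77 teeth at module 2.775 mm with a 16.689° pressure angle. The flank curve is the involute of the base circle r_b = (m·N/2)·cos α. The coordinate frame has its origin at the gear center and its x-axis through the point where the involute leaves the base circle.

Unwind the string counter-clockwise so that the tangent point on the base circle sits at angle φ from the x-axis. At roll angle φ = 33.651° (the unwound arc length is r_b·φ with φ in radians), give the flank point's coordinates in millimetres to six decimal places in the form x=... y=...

x=118.494461 y=6.675490

pitch radius r_p = m·N/2 = 2.775·77/2 = 106.837500
base radius r_b = r_p·cos α = 106.837500·cos 16.689° = 102.337253
roll angle φ = 33.651° = 0.58732075 rad
x = r_b·(cos φ + φ·sin φ) = 102.337253·(0.83242833 + 0.58732075·0.55413273) = 118.494461
y = r_b·(sin φ − φ·cos φ) = 102.337253·(0.55413273 − 0.58732075·0.83242833) = 6.675490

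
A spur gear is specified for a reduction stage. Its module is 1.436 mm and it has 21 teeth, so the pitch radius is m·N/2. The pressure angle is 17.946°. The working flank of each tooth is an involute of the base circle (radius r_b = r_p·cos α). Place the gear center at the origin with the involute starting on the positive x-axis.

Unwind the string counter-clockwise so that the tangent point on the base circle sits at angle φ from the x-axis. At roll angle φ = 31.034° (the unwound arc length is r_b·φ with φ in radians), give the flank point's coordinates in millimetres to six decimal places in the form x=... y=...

pitch radius r_p = m·N/2 = 1.436·21/2 = 15.078000
base radius r_b = r_p·cos α = 15.078000·cos 17.946° = 14.344415
roll angle φ = 31.034° = 0.54164548 rad
x = r_b·(cos φ + φ·sin φ) = 14.344415·(0.85686152 + 0.54164548·0.51554664) = 16.296762
y = r_b·(sin φ − φ·cos φ) = 14.344415·(0.51554664 − 0.54164548·0.85686152) = 0.737754

x=16.296762 y=0.737754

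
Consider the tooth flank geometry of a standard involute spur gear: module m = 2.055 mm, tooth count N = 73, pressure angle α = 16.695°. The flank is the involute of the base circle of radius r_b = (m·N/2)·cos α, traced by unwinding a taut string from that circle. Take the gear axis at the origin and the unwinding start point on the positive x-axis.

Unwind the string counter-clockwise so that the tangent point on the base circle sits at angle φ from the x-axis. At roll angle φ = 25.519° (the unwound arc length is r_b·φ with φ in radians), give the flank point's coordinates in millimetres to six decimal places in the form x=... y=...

pitch radius r_p = m·N/2 = 2.055·73/2 = 75.007500
base radius r_b = r_p·cos α = 75.007500·cos 16.695° = 71.845751
roll angle φ = 25.519° = 0.44539057 rad
x = r_b·(cos φ + φ·sin φ) = 71.845751·(0.90244247 + 0.44539057·0.43081038) = 78.622340
y = r_b·(sin φ − φ·cos φ) = 71.845751·(0.43081038 − 0.44539057·0.90244247) = 2.074260

x=78.622340 y=2.074260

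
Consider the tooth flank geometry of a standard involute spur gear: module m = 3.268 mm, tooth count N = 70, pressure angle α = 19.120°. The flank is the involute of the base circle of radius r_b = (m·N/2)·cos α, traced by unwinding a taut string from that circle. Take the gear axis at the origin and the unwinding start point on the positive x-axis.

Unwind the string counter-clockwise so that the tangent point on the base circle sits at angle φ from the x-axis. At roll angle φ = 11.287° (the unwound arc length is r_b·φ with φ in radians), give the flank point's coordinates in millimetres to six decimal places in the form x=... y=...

x=110.146833 y=0.274325

pitch radius r_p = m·N/2 = 3.268·70/2 = 114.380000
base radius r_b = r_p·cos α = 114.380000·cos 19.120° = 108.070185
roll angle φ = 11.287° = 0.19699531 rad
x = r_b·(cos φ + φ·sin φ) = 108.070185·(0.98065909 + 0.19699531·0.19572364) = 110.146833
y = r_b·(sin φ − φ·cos φ) = 108.070185·(0.19572364 − 0.19699531·0.98065909) = 0.274325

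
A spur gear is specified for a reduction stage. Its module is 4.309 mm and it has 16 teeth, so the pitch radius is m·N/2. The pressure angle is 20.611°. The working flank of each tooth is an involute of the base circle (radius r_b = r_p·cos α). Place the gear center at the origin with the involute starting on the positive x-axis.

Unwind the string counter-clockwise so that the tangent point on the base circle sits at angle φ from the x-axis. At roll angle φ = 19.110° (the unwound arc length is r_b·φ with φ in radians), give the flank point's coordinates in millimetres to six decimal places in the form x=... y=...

pitch radius r_p = m·N/2 = 4.309·16/2 = 34.472000
base radius r_b = r_p·cos α = 34.472000·cos 20.611° = 32.265515
roll angle φ = 19.110° = 0.33353242 rad
x = r_b·(cos φ + φ·sin φ) = 32.265515·(0.94489179 + 0.33353242·0.32738282) = 34.010582
y = r_b·(sin φ − φ·cos φ) = 32.265515·(0.32738282 − 0.33353242·0.94489179) = 0.394632

x=34.010582 y=0.394632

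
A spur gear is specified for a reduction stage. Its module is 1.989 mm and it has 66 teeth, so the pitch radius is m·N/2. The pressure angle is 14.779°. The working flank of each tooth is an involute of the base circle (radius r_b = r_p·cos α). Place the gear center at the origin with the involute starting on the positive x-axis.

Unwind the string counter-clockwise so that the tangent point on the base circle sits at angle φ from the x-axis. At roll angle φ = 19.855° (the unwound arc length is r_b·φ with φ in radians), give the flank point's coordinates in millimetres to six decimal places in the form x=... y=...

x=67.162565 y=0.869830

pitch radius r_p = m·N/2 = 1.989·66/2 = 65.637000
base radius r_b = r_p·cos α = 65.637000·cos 14.779° = 63.465528
roll angle φ = 19.855° = 0.34653512 rad
x = r_b·(cos φ + φ·sin φ) = 63.465528·(0.94055517 + 0.34653512·0.33964094) = 67.162565
y = r_b·(sin φ − φ·cos φ) = 63.465528·(0.33964094 − 0.34653512·0.94055517) = 0.869830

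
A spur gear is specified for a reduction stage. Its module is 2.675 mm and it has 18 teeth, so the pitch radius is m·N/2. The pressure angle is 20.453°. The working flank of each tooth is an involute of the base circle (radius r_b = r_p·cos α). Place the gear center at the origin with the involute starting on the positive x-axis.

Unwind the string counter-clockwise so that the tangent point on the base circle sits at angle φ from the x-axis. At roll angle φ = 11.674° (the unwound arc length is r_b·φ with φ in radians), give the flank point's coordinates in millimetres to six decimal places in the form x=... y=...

x=23.020665 y=0.063336

pitch radius r_p = m·N/2 = 2.675·18/2 = 24.075000
base radius r_b = r_p·cos α = 24.075000·cos 20.453° = 22.557292
roll angle φ = 11.674° = 0.20374974 rad
x = r_b·(cos φ + φ·sin φ) = 22.557292·(0.97931473 + 0.20374974·0.20234292) = 23.020665
y = r_b·(sin φ − φ·cos φ) = 22.557292·(0.20234292 − 0.20374974·0.97931473) = 0.063336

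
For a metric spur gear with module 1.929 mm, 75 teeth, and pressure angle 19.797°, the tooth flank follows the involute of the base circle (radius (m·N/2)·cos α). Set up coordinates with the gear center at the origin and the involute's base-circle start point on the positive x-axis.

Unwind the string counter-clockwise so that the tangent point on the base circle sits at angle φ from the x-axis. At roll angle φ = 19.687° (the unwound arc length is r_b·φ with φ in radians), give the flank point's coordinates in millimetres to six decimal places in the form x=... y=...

pitch radius r_p = m·N/2 = 1.929·75/2 = 72.337500
base radius r_b = r_p·cos α = 72.337500·cos 19.797° = 68.062246
roll angle φ = 19.687° = 0.34360297 rad
x = r_b·(cos φ + φ·sin φ) = 68.062246·(0.94154701 + 0.34360297·0.33688164) = 71.962249
y = r_b·(sin φ − φ·cos φ) = 68.062246·(0.33688164 − 0.34360297·0.94154701) = 0.909536

x=71.962249 y=0.909536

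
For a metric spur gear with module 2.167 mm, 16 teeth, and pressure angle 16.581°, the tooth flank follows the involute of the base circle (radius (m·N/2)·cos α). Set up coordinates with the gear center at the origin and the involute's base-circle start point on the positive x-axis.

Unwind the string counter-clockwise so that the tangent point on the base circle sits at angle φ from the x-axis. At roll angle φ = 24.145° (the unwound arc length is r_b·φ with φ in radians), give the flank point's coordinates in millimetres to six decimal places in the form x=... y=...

pitch radius r_p = m·N/2 = 2.167·16/2 = 17.336000
base radius r_b = r_p·cos α = 17.336000·cos 16.581° = 16.615122
roll angle φ = 24.145° = 0.42140975 rad
x = r_b·(cos φ + φ·sin φ) = 16.615122·(0.91251319 + 0.42140975·0.40904727) = 18.025574
y = r_b·(sin φ − φ·cos φ) = 16.615122·(0.40904727 − 0.42140975·0.91251319) = 0.407159

x=18.025574 y=0.407159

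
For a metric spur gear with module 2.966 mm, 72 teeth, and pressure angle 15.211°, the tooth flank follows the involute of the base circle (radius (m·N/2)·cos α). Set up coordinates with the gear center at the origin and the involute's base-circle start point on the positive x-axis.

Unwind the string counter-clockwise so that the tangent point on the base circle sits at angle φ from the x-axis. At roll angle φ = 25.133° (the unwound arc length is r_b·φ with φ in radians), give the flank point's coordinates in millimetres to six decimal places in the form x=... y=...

pitch radius r_p = m·N/2 = 2.966·72/2 = 106.776000
base radius r_b = r_p·cos α = 106.776000·cos 15.211° = 103.035225
roll angle φ = 25.133° = 0.43865360 rad
x = r_b·(cos φ + φ·sin φ) = 103.035225·(0.90532433 + 0.43865360·0.42472092) = 112.476310
y = r_b·(sin φ − φ·cos φ) = 103.035225·(0.42472092 − 0.43865360·0.90532433) = 2.843478

x=112.476310 y=2.843478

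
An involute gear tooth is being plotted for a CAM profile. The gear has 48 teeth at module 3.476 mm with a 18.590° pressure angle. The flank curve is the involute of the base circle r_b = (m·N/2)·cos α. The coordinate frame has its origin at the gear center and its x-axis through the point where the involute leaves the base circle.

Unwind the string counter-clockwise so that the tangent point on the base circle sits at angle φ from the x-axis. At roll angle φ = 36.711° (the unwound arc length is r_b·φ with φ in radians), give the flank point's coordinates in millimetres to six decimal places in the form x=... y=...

x=93.673729 y=6.652474

pitch radius r_p = m·N/2 = 3.476·48/2 = 83.424000
base radius r_b = r_p·cos α = 83.424000·cos 18.590° = 79.071275
roll angle φ = 36.711° = 0.64072782 rad
x = r_b·(cos φ + φ·sin φ) = 79.071275·(0.80166089 + 0.64072782·0.59777907) = 93.673729
y = r_b·(sin φ − φ·cos φ) = 79.071275·(0.59777907 − 0.64072782·0.80166089) = 6.652474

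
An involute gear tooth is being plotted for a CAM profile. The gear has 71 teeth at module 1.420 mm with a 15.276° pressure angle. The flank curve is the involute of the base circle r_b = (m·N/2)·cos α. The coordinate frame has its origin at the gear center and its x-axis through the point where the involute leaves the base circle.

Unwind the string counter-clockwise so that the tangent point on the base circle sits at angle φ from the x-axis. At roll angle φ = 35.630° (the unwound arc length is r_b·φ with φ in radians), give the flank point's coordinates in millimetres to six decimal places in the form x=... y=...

x=57.141884 y=3.749422

pitch radius r_p = m·N/2 = 1.420·71/2 = 50.410000
base radius r_b = r_p·cos α = 50.410000·cos 15.276° = 48.628907
roll angle φ = 35.630° = 0.62186081 rad
x = r_b·(cos φ + φ·sin φ) = 48.628907·(0.81279585 + 0.62186081·0.58254863) = 57.141884
y = r_b·(sin φ − φ·cos φ) = 48.628907·(0.58254863 − 0.62186081·0.81279585) = 3.749422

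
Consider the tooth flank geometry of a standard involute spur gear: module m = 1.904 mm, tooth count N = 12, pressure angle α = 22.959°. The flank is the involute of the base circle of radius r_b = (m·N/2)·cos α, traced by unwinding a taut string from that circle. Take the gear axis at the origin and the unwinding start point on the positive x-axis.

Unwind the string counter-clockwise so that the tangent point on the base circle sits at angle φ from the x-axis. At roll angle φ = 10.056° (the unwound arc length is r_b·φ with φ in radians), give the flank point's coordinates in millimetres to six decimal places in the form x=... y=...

pitch radius r_p = m·N/2 = 1.904·12/2 = 11.424000
base radius r_b = r_p·cos α = 11.424000·cos 22.959° = 10.519039
roll angle φ = 10.056° = 0.17551031 rad
x = r_b·(cos φ + φ·sin φ) = 10.519039·(0.98463756 + 0.17551031·0.17461063) = 10.679807
y = r_b·(sin φ − φ·cos φ) = 10.519039·(0.17461063 − 0.17551031·0.98463756) = 0.018898

x=10.679807 y=0.018898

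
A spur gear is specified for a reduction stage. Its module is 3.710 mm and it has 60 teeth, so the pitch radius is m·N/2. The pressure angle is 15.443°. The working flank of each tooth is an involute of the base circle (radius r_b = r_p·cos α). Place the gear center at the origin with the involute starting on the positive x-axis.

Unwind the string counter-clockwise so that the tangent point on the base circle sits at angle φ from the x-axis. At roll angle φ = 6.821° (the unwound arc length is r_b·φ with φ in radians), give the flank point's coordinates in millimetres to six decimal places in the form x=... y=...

pitch radius r_p = m·N/2 = 3.710·60/2 = 111.300000
base radius r_b = r_p·cos α = 111.300000·cos 15.443° = 107.281606
roll angle φ = 6.821° = 0.11904891 rad
x = r_b·(cos φ + φ·sin φ) = 107.281606·(0.99292204 + 0.11904891·0.11876790) = 108.039147
y = r_b·(sin φ − φ·cos φ) = 107.281606·(0.11876790 − 0.11904891·0.99292204) = 0.060251

x=108.039147 y=0.060251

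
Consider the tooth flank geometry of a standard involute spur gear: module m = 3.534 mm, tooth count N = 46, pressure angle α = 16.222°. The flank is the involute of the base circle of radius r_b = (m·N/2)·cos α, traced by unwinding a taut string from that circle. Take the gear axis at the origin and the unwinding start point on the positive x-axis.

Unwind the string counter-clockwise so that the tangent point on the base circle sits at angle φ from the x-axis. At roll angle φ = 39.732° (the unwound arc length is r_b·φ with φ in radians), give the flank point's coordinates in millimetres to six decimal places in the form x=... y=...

x=94.614771 y=8.265179

pitch radius r_p = m·N/2 = 3.534·46/2 = 81.282000
base radius r_b = r_p·cos α = 81.282000·cos 16.222° = 78.045878
roll angle φ = 39.732° = 0.69345422 rad
x = r_b·(cos φ + φ·sin φ) = 78.045878·(0.76904268 + 0.69345422·0.63919743) = 94.614771
y = r_b·(sin φ − φ·cos φ) = 78.045878·(0.63919743 − 0.69345422·0.76904268) = 8.265179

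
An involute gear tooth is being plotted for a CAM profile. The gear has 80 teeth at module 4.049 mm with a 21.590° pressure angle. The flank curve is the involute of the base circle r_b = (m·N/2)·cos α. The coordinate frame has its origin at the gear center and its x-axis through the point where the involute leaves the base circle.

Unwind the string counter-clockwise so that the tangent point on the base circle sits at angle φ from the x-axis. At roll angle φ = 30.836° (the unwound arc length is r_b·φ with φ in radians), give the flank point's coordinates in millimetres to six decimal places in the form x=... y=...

x=170.852996 y=7.600979

pitch radius r_p = m·N/2 = 4.049·80/2 = 161.960000
base radius r_b = r_p·cos α = 161.960000·cos 21.590° = 150.597003
roll angle φ = 30.836° = 0.53818973 rad
x = r_b·(cos φ + φ·sin φ) = 150.597003·(0.85863800 + 0.53818973·0.51258246) = 170.852996
y = r_b·(sin φ − φ·cos φ) = 150.597003·(0.51258246 − 0.53818973·0.85863800) = 7.600979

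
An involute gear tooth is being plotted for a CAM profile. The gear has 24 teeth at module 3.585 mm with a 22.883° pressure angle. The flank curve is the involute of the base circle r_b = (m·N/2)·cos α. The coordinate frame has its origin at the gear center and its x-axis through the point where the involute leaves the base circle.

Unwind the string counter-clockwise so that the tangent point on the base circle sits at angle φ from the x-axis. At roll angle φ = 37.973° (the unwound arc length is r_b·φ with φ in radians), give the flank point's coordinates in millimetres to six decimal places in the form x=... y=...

x=47.406131 y=3.679680

pitch radius r_p = m·N/2 = 3.585·24/2 = 43.020000
base radius r_b = r_p·cos α = 43.020000·cos 22.883° = 39.634361
roll angle φ = 37.973° = 0.66275388 rad
x = r_b·(cos φ + φ·sin φ) = 39.634361·(0.78830079 + 0.66275388·0.61529007) = 47.406131
y = r_b·(sin φ − φ·cos φ) = 39.634361·(0.61529007 − 0.66275388·0.78830079) = 3.679680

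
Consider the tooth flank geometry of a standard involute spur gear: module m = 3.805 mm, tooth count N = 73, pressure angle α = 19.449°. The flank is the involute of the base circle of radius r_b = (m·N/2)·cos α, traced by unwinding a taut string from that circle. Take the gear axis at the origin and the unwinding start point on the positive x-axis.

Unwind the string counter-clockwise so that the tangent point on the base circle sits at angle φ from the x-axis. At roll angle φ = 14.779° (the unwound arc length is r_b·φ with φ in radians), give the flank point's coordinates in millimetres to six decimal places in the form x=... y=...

pitch radius r_p = m·N/2 = 3.805·73/2 = 138.882500
base radius r_b = r_p·cos α = 138.882500·cos 19.449° = 130.957621
roll angle φ = 14.779° = 0.25794221 rad
x = r_b·(cos φ + φ·sin φ) = 130.957621·(0.96691695 + 0.25794221·0.25509138) = 135.242002
y = r_b·(sin φ − φ·cos φ) = 130.957621·(0.25509138 − 0.25794221·0.96691695) = 0.744191

x=135.242002 y=0.744191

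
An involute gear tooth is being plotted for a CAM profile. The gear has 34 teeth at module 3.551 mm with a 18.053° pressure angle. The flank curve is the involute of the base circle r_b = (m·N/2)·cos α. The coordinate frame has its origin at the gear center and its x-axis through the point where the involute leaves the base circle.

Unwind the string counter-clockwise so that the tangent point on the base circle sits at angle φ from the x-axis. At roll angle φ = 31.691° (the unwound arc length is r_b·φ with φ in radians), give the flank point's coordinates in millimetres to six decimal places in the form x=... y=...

x=65.514527 y=3.139415

pitch radius r_p = m·N/2 = 3.551·34/2 = 60.367000
base radius r_b = r_p·cos α = 60.367000·cos 18.053° = 57.395148
roll angle φ = 31.691° = 0.55311229 rad
x = r_b·(cos φ + φ·sin φ) = 57.395148·(0.85089364 + 0.55311229·0.52533800) = 65.514527
y = r_b·(sin φ − φ·cos φ) = 57.395148·(0.52533800 − 0.55311229·0.85089364) = 3.139415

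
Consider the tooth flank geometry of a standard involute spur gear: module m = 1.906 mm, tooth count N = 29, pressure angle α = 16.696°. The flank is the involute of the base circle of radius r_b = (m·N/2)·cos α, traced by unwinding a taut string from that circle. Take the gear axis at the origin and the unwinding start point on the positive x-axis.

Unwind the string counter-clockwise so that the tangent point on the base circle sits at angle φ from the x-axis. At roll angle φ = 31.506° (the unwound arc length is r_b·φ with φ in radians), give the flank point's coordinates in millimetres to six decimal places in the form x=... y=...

x=30.176579 y=1.423268

pitch radius r_p = m·N/2 = 1.906·29/2 = 27.637000
base radius r_b = r_p·cos α = 27.637000·cos 16.696° = 26.471895
roll angle φ = 31.506° = 0.54988343 rad
x = r_b·(cos φ + φ·sin φ) = 26.471895·(0.85258544 + 0.54988343·0.52258785) = 30.176579
y = r_b·(sin φ − φ·cos φ) = 26.471895·(0.52258785 − 0.54988343·0.85258544) = 1.423268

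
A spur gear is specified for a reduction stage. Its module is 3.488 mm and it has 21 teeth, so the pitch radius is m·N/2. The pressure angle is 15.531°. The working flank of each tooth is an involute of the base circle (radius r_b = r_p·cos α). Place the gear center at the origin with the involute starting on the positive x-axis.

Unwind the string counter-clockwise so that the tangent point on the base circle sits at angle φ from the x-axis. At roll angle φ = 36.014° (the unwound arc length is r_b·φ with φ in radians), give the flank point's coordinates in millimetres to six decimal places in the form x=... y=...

pitch radius r_p = m·N/2 = 3.488·21/2 = 36.624000
base radius r_b = r_p·cos α = 36.624000·cos 15.531° = 35.286701
roll angle φ = 36.014° = 0.62856288 rad
x = r_b·(cos φ + φ·sin φ) = 35.286701·(0.80887335 + 0.62856288·0.58798291) = 41.583880
y = r_b·(sin φ − φ·cos φ) = 35.286701·(0.58798291 − 0.62856288·0.80887335) = 2.807239

x=41.583880 y=2.807239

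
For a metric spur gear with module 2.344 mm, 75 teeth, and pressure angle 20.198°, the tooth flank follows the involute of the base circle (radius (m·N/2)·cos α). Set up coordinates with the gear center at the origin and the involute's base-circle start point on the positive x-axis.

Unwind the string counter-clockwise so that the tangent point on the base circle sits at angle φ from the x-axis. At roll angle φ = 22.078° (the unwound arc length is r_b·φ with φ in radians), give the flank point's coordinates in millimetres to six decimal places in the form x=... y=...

x=88.393607 y=1.550077

pitch radius r_p = m·N/2 = 2.344·75/2 = 87.900000
base radius r_b = r_p·cos α = 87.900000·cos 20.198° = 82.494596
roll angle φ = 22.078° = 0.38533379 rad
x = r_b·(cos φ + φ·sin φ) = 82.494596·(0.92667302 + 0.38533379·0.37586847) = 88.393607
y = r_b·(sin φ − φ·cos φ) = 82.494596·(0.37586847 − 0.38533379·0.92667302) = 1.550077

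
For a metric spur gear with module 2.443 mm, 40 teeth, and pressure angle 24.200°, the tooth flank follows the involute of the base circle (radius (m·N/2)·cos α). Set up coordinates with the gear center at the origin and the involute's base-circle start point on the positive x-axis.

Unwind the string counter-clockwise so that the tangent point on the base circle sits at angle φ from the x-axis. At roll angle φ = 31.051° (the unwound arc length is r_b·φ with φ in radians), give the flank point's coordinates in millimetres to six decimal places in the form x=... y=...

x=50.638009 y=2.295799

pitch radius r_p = m·N/2 = 2.443·40/2 = 48.860000
base radius r_b = r_p·cos α = 48.860000·cos 24.200° = 44.566189
roll angle φ = 31.051° = 0.54194219 rad
x = r_b·(cos φ + φ·sin φ) = 44.566189·(0.85670852 + 0.54194219·0.51580085) = 50.638009
y = r_b·(sin φ − φ·cos φ) = 44.566189·(0.51580085 − 0.54194219·0.85670852) = 2.295799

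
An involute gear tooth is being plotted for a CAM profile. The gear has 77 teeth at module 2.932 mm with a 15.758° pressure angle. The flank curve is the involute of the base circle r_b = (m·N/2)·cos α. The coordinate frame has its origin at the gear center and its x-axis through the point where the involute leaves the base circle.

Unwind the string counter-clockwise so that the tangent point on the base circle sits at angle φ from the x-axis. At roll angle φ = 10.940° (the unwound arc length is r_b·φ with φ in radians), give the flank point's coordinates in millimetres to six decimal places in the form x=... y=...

x=110.601955 y=0.251169

pitch radius r_p = m·N/2 = 2.932·77/2 = 112.882000
base radius r_b = r_p·cos α = 112.882000·cos 15.758° = 108.639593
roll angle φ = 10.940° = 0.19093902 rad
x = r_b·(cos φ + φ·sin φ) = 108.639593·(0.98182646 + 0.19093902·0.18978093) = 110.601955
y = r_b·(sin φ − φ·cos φ) = 108.639593·(0.18978093 − 0.19093902·0.98182646) = 0.251169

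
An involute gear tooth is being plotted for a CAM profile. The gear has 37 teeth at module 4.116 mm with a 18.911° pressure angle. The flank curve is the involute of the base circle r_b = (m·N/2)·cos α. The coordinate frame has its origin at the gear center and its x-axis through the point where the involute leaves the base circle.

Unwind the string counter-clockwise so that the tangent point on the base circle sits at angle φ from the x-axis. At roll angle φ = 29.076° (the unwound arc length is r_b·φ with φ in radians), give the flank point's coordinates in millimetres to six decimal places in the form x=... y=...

x=80.722805 y=3.058003

pitch radius r_p = m·N/2 = 4.116·37/2 = 76.146000
base radius r_b = r_p·cos α = 76.146000·cos 18.911° = 72.035879
roll angle φ = 29.076° = 0.50747193 rad
x = r_b·(cos φ + φ·sin φ) = 72.035879·(0.87397586 + 0.50747193·0.48596933) = 80.722805
y = r_b·(sin φ − φ·cos φ) = 72.035879·(0.48596933 − 0.50747193·0.87397586) = 3.058003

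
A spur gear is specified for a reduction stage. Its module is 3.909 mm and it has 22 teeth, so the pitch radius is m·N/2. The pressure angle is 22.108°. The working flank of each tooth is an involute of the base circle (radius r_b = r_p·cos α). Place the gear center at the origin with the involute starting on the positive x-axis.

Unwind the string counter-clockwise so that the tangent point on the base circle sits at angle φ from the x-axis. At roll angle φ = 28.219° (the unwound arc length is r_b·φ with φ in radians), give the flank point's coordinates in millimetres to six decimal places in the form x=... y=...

x=44.380169 y=1.548306

pitch radius r_p = m·N/2 = 3.909·22/2 = 42.999000
base radius r_b = r_p·cos α = 42.999000·cos 22.108° = 39.837545
roll angle φ = 28.219° = 0.49251446 rad
x = r_b·(cos φ + φ·sin φ) = 39.837545·(0.88114670 + 0.49251446·0.47284299) = 44.380169
y = r_b·(sin φ − φ·cos φ) = 39.837545·(0.47284299 − 0.49251446·0.88114670) = 1.548306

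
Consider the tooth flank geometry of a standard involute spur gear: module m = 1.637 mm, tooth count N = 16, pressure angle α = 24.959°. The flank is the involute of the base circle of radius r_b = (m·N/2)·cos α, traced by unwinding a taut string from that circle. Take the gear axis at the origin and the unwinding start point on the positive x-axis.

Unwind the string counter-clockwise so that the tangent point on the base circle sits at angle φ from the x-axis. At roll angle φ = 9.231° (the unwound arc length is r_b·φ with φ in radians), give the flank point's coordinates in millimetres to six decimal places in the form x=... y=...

x=12.026058 y=0.016508

pitch radius r_p = m·N/2 = 1.637·16/2 = 13.096000
base radius r_b = r_p·cos α = 13.096000·cos 24.959° = 11.872964
roll angle φ = 9.231° = 0.16111134 rad
x = r_b·(cos φ + φ·sin φ) = 11.872964·(0.98704962 + 0.16111134·0.16041526) = 12.026058
y = r_b·(sin φ − φ·cos φ) = 11.872964·(0.16041526 − 0.16111134·0.98704962) = 0.016508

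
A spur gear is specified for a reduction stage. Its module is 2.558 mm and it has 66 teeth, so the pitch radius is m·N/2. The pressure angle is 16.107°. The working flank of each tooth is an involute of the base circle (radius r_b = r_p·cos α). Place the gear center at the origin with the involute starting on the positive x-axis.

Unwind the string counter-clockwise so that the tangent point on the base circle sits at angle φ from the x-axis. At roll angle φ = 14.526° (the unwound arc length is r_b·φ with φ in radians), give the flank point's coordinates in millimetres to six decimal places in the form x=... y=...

x=83.665009 y=0.437701

pitch radius r_p = m·N/2 = 2.558·66/2 = 84.414000
base radius r_b = r_p·cos α = 84.414000·cos 16.107° = 81.100351
roll angle φ = 14.526° = 0.25352653 rad
x = r_b·(cos φ + φ·sin φ) = 81.100351·(0.96803392 + 0.25352653·0.25081931) = 83.665009
y = r_b·(sin φ − φ·cos φ) = 81.100351·(0.25081931 − 0.25352653·0.96803392) = 0.437701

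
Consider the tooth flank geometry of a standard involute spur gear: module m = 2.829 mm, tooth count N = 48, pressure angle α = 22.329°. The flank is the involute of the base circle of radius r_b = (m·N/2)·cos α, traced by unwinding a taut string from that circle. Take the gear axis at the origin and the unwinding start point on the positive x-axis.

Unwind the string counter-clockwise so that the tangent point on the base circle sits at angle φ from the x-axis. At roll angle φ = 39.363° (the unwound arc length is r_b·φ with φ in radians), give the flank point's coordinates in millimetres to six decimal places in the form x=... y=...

pitch radius r_p = m·N/2 = 2.829·48/2 = 67.896000
base radius r_b = r_p·cos α = 67.896000·cos 22.329° = 62.804991
roll angle φ = 39.363° = 0.68701395 rad
x = r_b·(cos φ + φ·sin φ) = 62.804991·(0.77314330 + 0.68701395·0.63423137) = 75.923013
y = r_b·(sin φ − φ·cos φ) = 62.804991·(0.63423137 − 0.68701395·0.77314330) = 6.473382

x=75.923013 y=6.473382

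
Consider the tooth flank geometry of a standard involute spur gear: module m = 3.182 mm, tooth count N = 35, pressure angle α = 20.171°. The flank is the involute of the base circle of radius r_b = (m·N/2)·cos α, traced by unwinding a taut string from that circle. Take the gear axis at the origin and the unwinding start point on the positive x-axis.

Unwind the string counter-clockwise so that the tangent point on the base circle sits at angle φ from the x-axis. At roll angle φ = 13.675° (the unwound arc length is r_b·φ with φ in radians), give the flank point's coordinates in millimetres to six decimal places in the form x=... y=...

pitch radius r_p = m·N/2 = 3.182·35/2 = 55.685000
base radius r_b = r_p·cos α = 55.685000·cos 20.171° = 52.269709
roll angle φ = 13.675° = 0.23867378 rad
x = r_b·(cos φ + φ·sin φ) = 52.269709·(0.97165237 + 0.23867378·0.23641421) = 53.737351
y = r_b·(sin φ − φ·cos φ) = 52.269709·(0.23641421 − 0.23867378·0.97165237) = 0.235541

x=53.737351 y=0.235541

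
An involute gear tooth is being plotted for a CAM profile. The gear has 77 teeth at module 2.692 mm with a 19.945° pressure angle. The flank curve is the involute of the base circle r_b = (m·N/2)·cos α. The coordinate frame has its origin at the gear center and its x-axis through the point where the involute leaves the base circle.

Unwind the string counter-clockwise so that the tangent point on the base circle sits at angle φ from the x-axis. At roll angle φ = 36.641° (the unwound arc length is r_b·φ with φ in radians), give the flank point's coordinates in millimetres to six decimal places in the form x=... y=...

pitch radius r_p = m·N/2 = 2.692·77/2 = 103.642000
base radius r_b = r_p·cos α = 103.642000·cos 19.945° = 97.425605
roll angle φ = 36.641° = 0.63950609 rad
x = r_b·(cos φ + φ·sin φ) = 97.425605·(0.80239062 + 0.63950609·0.59679921) = 115.356529
y = r_b·(sin φ − φ·cos φ) = 97.425605·(0.59679921 − 0.63950609·0.80239062) = 8.151164

x=115.356529 y=8.151164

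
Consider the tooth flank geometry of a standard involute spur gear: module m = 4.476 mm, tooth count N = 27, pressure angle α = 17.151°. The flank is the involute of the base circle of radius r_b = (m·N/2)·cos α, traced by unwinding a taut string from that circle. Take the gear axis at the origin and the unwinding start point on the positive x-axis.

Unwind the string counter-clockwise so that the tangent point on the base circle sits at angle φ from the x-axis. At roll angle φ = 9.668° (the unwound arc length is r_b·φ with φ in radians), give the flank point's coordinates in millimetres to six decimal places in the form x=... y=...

pitch radius r_p = m·N/2 = 4.476·27/2 = 60.426000
base radius r_b = r_p·cos α = 60.426000·cos 17.151° = 57.738911
roll angle φ = 9.668° = 0.16873843 rad
x = r_b·(cos φ + φ·sin φ) = 57.738911·(0.98579742 + 0.16873843·0.16793883) = 58.555059
y = r_b·(sin φ − φ·cos φ) = 57.738911·(0.16793883 − 0.16873843·0.98579742) = 0.092205

x=58.555059 y=0.092205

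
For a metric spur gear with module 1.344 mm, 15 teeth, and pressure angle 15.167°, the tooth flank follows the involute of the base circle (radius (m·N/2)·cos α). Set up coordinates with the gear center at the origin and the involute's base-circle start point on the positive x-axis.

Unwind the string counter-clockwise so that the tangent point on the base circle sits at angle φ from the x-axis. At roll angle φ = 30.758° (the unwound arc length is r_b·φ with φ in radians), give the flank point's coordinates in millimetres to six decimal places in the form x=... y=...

x=11.031352 y=0.487394

pitch radius r_p = m·N/2 = 1.344·15/2 = 10.080000
base radius r_b = r_p·cos α = 10.080000·cos 15.167° = 9.728887
roll angle φ = 30.758° = 0.53682837 rad
x = r_b·(cos φ + φ·sin φ) = 9.728887·(0.85933501 + 0.53682837·0.51141308) = 11.031352
y = r_b·(sin φ − φ·cos φ) = 9.728887·(0.51141308 − 0.53682837·0.85933501) = 0.487394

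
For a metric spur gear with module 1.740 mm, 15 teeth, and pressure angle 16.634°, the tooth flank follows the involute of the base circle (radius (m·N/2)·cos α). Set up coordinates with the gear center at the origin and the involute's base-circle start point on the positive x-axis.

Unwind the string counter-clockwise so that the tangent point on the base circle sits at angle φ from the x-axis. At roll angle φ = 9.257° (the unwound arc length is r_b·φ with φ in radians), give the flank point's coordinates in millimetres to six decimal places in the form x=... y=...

x=12.666028 y=0.017532

pitch radius r_p = m·N/2 = 1.740·15/2 = 13.050000
base radius r_b = r_p·cos α = 13.050000·cos 16.634° = 12.503895
roll angle φ = 9.257° = 0.16156513 rad
x = r_b·(cos φ + φ·sin φ) = 12.503895·(0.98697672 + 0.16156513·0.16086315) = 12.666028
y = r_b·(sin φ − φ·cos φ) = 12.503895·(0.16086315 − 0.16156513·0.98697672) = 0.017532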